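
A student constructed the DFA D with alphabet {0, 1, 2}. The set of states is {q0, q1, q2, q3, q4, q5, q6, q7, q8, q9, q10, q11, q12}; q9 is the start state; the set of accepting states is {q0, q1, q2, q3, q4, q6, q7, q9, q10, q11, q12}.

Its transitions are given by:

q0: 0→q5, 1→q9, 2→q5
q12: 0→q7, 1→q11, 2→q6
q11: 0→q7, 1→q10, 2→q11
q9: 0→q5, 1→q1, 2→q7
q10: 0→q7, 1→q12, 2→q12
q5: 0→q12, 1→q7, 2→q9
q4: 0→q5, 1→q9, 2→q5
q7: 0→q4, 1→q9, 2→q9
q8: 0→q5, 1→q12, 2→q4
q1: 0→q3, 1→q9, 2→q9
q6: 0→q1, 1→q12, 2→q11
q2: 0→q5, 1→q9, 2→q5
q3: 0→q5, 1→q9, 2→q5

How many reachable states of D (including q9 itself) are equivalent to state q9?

First remove the unreachable states {q0,q2,q8}; 10 states remain.
P0 = {q1,q3,q4,q6,q7,q9,q10,q11,q12} | {q5}.
Split {q1,q3,q4,q6,q7,q9,q10,q11,q12} by δ(·,0) → {q1,q6,q7,q10,q11,q12} and {q3,q4,q9}.
Refine {q1,q6,q7,q10,q11,q12} on symbol 0: members go to different blocks, giving {q6,q10,q11,q12} and {q1,q7}.
Split {q3,q4,q9} by δ(·,1) → {q3,q4} and {q9}.
The partition is now stable with 5 blocks: {q6,q10,q11,q12} | {q5} | {q3,q4} | {q1,q7} | {q9}.
The equivalence class containing q9 is {q9}, of size 1.

1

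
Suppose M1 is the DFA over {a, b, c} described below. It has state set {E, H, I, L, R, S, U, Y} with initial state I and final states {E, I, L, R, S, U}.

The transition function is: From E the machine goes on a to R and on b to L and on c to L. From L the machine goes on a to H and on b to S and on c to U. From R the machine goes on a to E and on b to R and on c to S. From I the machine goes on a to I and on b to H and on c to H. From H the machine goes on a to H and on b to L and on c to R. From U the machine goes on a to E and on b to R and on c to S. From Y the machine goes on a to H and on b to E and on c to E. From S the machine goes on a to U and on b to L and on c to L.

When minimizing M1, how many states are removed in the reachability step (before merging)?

BFS from I reaches {E, H, I, L, R, S, U}; the 1 state(s) Y are never visited.

1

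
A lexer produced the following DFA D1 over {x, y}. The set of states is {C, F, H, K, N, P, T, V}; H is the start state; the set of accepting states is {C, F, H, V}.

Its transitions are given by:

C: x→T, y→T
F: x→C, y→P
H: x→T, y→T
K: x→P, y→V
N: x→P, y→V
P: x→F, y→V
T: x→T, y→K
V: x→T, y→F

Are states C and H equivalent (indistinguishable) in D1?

States {N} cannot be reached from the start state, so discard them.
P0 = {C,F,H,V} | {K,P,T}.
Refine {C,F,H,V} on symbol x: members go to different blocks, giving {C,H,V} and {F}.
Refine {C,H,V} on symbol y: members go to different blocks, giving {C,H} and {V}.
Refine {K,P,T} on symbol x: members go to different blocks, giving {K,T} and {P}.
Refine {K,T} on symbol x: members go to different blocks, giving {K} and {T}.
No further refinement is possible. Final partition (6 blocks): {C,H} | {K} | {F} | {V} | {P} | {T}.
C and H lie in the same block of the stable partition, so they are equivalent — no string distinguishes them.

Yes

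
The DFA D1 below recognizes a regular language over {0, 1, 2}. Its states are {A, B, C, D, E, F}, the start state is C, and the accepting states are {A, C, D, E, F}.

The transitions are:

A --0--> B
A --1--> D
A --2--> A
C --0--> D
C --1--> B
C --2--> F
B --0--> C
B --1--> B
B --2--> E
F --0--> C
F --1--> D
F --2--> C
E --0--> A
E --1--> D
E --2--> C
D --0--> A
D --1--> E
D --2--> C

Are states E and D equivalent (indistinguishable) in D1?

Every state is reachable, so we keep all 6.
Initial partition by acceptance: {A,C,D,E,F} | {B}.
Split {A,C,D,E,F} by δ(·,0) → {C,D,E,F} and {A}.
Refine {C,D,E,F} on symbol 0: members go to different blocks, giving {C,F} and {D,E}.
Split {C,F} by δ(·,0) → {C} and {F}.
No further refinement is possible. Final partition (5 blocks): {C} | {B} | {A} | {D,E} | {F}.
E and D lie in the same block of the stable partition, so they are equivalent — no string distinguishes them.

Yes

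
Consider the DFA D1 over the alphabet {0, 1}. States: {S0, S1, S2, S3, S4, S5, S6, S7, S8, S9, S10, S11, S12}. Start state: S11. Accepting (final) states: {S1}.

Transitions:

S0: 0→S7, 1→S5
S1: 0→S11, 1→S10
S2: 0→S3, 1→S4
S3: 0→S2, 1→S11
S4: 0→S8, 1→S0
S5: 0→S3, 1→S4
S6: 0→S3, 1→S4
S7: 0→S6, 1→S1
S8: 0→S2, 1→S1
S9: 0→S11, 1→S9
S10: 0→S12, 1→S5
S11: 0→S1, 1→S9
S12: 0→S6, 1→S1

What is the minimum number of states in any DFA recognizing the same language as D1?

8

All states are reachable from the start state.
P0 = {S1} | {S0,S2,S3,S4,S5,S6,S7,S8,S9,S10,S11,S12}.
Split {S0,S2,S3,S4,S5,S6,S7,S8,S9,S10,S11,S12} by δ(·,0) → {S0,S2,S3,S4,S5,S6,S7,S8,S9,S10,S12} and {S11}.
Split {S0,S2,S3,S4,S5,S6,S7,S8,S9,S10,S12} by δ(·,0) → {S0,S2,S3,S4,S5,S6,S7,S8,S10,S12} and {S9}.
Split {S0,S2,S3,S4,S5,S6,S7,S8,S10,S12} by δ(·,1) → {S0,S2,S4,S5,S6,S10} and {S7,S8,S12} and {S3}.
On input 0, block {S0,S2,S4,S5,S6,S10} splits into {S0,S4,S10} and {S2,S5,S6}.
Split {S0,S4,S10} by δ(·,1) → {S0,S10} and {S4}.
Stable partition: {S1} | {S0,S10} | {S11} | {S9} | {S7,S8,S12} | {S3} | {S2,S5,S6} | {S4} — 8 equivalence classes.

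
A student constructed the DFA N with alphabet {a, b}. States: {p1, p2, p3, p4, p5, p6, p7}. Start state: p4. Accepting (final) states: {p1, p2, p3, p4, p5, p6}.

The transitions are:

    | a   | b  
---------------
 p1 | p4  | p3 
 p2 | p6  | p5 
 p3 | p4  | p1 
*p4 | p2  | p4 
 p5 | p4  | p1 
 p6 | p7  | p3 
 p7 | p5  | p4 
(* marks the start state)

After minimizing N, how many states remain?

5

Initial partition by acceptance: {p1,p2,p3,p4,p5,p6} | {p7}.
Refine {p1,p2,p3,p4,p5,p6} on symbol a: members go to different blocks, giving {p1,p2,p3,p4,p5} and {p6}.
On input a, block {p1,p2,p3,p4,p5} splits into {p1,p3,p4,p5} and {p2}.
On input a, block {p1,p3,p4,p5} splits into {p1,p3,p5} and {p4}.
No further refinement is possible. Final partition (5 blocks): {p1,p3,p5} | {p7} | {p6} | {p2} | {p4}.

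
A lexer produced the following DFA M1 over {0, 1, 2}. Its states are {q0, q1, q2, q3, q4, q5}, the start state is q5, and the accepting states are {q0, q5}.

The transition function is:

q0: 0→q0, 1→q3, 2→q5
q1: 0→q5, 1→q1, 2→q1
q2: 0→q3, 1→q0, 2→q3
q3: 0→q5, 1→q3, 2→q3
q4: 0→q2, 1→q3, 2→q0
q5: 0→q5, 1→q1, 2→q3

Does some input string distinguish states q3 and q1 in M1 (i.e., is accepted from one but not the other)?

First remove the unreachable states {q0,q2,q4}; 3 states remain.
Start with accepting vs non-accepting: {q5} | {q1,q3}.
The partition is now stable with 2 blocks: {q5} | {q1,q3}.
q3 and q1 lie in the same block of the stable partition, so they are equivalent — no string distinguishes them.

No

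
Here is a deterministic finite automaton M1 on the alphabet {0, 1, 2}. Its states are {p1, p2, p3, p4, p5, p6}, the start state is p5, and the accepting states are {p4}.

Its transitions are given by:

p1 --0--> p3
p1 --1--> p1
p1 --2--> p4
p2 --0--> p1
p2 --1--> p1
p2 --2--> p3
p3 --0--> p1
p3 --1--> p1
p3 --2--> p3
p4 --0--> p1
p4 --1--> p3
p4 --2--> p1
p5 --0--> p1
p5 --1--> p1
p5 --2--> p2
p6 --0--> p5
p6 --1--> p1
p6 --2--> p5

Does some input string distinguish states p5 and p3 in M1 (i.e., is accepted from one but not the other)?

No

First remove the unreachable states {p6}; 5 states remain.
Initial partition by acceptance: {p4} | {p1,p2,p3,p5}.
Refine {p1,p2,p3,p5} on symbol 2: members go to different blocks, giving {p2,p3,p5} and {p1}.
Stable partition: {p4} | {p2,p3,p5} | {p1} — 3 equivalence classes.
p5 and p3 lie in the same block of the stable partition, so they are equivalent — no string distinguishes them.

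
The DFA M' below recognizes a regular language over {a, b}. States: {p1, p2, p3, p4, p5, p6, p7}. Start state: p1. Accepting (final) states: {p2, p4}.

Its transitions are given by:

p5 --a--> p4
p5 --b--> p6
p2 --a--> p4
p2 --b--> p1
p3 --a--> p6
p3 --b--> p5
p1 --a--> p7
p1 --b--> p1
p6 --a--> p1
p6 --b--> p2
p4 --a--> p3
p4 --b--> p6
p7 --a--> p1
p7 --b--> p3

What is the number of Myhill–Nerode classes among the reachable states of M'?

7

Initial partition by acceptance: {p2,p4} | {p1,p3,p5,p6,p7}.
Split {p2,p4} by δ(·,a) → {p2} and {p4}.
On input a, block {p1,p3,p5,p6,p7} splits into {p1,p3,p6,p7} and {p5}.
On input b, block {p1,p3,p6,p7} splits into {p1,p7} and {p3} and {p6}.
Split {p1,p7} by δ(·,b) → {p1} and {p7}.
Stable partition: {p2} | {p1} | {p4} | {p5} | {p3} | {p6} | {p7} — 7 equivalence classes.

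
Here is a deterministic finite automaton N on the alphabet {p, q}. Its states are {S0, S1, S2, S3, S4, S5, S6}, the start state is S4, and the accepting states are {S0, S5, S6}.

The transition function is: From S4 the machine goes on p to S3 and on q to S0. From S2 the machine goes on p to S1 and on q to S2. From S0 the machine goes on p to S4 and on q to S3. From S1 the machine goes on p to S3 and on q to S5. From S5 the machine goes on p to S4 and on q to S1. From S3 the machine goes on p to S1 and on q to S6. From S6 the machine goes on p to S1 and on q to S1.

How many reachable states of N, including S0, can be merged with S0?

3

States {S2} cannot be reached from the start state, so discard them.
Initial partition by acceptance: {S0,S5,S6} | {S1,S3,S4}.
No further refinement is possible. Final partition (2 blocks): {S0,S5,S6} | {S1,S3,S4}.
The equivalence class containing S0 is {S0,S5,S6}, of size 3.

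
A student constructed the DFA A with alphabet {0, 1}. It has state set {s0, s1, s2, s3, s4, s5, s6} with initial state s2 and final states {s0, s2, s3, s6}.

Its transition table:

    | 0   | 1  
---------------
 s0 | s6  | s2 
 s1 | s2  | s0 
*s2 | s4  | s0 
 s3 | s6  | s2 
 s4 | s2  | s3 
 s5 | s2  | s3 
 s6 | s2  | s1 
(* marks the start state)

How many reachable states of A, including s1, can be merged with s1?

Reachable states from the start: {s0,s1,s2,s3,s4,s6}. Unreachable: {s5} — drop them.
Initial partition by acceptance: {s0,s2,s3,s6} | {s1,s4}.
Split {s0,s2,s3,s6} by δ(·,0) → {s0,s3,s6} and {s2}.
On input 0, block {s0,s3,s6} splits into {s0,s3} and {s6}.
No further refinement is possible. Final partition (4 blocks): {s0,s3} | {s1,s4} | {s2} | {s6}.
State s1 belongs to the block {s1,s4}, which has 2 states.

2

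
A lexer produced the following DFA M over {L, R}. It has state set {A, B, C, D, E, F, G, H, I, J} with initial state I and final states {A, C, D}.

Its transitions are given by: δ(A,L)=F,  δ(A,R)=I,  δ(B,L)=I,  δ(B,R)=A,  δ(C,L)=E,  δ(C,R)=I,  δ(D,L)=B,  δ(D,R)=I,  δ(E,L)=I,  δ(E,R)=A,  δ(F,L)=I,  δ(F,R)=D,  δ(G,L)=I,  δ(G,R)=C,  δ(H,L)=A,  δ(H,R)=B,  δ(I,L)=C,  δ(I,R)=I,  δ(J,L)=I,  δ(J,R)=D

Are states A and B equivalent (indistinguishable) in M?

Reachable states from the start: {A,B,C,D,E,F,I}. Unreachable: {G,H,J} — drop them.
Start with accepting vs non-accepting: {A,C,D} | {B,E,F,I}.
Refine {B,E,F,I} on symbol L: members go to different blocks, giving {B,E,F} and {I}.
The partition is now stable with 3 blocks: {A,C,D} | {B,E,F} | {I}.
A and B end up in different blocks, so they are distinguishable. For instance, the string 'ε' is accepted from only A.

No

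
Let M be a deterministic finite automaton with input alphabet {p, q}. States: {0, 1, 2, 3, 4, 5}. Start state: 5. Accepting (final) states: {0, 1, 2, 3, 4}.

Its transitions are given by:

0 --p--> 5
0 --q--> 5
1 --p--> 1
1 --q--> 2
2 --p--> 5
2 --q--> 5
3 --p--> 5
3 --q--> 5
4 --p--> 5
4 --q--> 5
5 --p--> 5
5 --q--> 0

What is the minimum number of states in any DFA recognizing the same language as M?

2

States {1,2,3,4} cannot be reached from the start state, so discard them.
Initial partition by acceptance: {0} | {5}.
The partition is now stable with 2 blocks: {0} | {5}.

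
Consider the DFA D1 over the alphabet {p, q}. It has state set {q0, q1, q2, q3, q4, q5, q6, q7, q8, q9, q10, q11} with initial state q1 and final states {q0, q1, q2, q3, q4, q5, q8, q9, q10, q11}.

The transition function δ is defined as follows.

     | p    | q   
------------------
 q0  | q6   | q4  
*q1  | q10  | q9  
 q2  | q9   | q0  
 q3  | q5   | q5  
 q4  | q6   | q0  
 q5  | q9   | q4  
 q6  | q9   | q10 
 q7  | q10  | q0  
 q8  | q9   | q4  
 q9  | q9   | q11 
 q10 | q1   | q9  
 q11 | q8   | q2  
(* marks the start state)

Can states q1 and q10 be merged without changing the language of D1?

Yes

First remove the unreachable states {q3,q5,q7}; 9 states remain.
Initial partition by acceptance: {q0,q1,q2,q4,q8,q9,q10,q11} | {q6}.
Split {q0,q1,q2,q4,q8,q9,q10,q11} by δ(·,p) → {q1,q2,q8,q9,q10,q11} and {q0,q4}.
Split {q1,q2,q8,q9,q10,q11} by δ(·,q) → {q1,q9,q10,q11} and {q2,q8}.
Split {q1,q9,q10,q11} by δ(·,p) → {q1,q9,q10} and {q11}.
Refine {q1,q9,q10} on symbol q: members go to different blocks, giving {q1,q10} and {q9}.
No further refinement is possible. Final partition (6 blocks): {q1,q10} | {q6} | {q0,q4} | {q2,q8} | {q11} | {q9}.
q1 and q10 lie in the same block of the stable partition, so they are equivalent — no string distinguishes them.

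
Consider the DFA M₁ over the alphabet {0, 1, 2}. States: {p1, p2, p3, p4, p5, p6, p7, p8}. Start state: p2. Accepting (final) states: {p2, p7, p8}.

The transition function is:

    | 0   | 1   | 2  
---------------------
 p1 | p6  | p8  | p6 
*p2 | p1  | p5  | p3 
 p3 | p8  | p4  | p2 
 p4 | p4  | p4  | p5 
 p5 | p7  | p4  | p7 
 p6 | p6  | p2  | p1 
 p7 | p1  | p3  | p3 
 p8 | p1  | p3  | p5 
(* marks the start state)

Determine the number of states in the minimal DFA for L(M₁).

4

Every state is reachable, so we keep all 8.
P0 = {p2,p7,p8} | {p1,p3,p4,p5,p6}.
Refine {p1,p3,p4,p5,p6} on symbol 0: members go to different blocks, giving {p1,p4,p6} and {p3,p5}.
Split {p1,p4,p6} by δ(·,1) → {p1,p6} and {p4}.
The partition is now stable with 4 blocks: {p2,p7,p8} | {p1,p6} | {p3,p5} | {p4}.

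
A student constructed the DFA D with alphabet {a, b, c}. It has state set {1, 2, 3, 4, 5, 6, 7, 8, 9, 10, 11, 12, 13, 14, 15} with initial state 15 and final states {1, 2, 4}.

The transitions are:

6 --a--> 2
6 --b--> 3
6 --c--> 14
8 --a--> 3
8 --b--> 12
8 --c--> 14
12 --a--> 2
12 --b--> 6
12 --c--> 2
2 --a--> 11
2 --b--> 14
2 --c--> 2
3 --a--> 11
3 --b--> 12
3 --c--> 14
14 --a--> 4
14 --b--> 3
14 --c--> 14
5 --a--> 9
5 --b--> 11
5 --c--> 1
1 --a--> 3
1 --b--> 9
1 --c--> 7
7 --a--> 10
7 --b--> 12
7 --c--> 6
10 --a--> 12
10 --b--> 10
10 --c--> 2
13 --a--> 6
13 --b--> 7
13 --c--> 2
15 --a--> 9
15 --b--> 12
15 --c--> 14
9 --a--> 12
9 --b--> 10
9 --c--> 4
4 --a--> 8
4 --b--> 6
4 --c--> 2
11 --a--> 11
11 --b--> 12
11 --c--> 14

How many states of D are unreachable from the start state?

No path from 15 leads to 1, 5, 7, 13; the other 11 states are all reachable.

4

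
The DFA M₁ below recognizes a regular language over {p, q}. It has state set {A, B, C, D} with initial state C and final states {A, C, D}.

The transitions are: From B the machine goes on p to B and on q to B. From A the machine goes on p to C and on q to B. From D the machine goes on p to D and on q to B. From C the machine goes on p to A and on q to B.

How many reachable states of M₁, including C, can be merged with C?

Reachable states from the start: {A,B,C}. Unreachable: {D} — drop them.
Initial partition by acceptance: {A,C} | {B}.
The partition is now stable with 2 blocks: {A,C} | {B}.
State C belongs to the block {A,C}, which has 2 states.

2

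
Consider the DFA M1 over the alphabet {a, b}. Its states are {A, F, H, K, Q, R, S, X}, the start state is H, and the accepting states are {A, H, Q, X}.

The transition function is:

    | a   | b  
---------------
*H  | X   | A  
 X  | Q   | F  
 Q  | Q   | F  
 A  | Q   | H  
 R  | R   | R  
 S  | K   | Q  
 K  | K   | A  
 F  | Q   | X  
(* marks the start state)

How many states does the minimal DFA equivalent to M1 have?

3

States {K,R,S} cannot be reached from the start state, so discard them.
Start with accepting vs non-accepting: {A,H,Q,X} | {F}.
On input b, block {A,H,Q,X} splits into {A,H} and {Q,X}.
The partition is now stable with 3 blocks: {A,H} | {F} | {Q,X}.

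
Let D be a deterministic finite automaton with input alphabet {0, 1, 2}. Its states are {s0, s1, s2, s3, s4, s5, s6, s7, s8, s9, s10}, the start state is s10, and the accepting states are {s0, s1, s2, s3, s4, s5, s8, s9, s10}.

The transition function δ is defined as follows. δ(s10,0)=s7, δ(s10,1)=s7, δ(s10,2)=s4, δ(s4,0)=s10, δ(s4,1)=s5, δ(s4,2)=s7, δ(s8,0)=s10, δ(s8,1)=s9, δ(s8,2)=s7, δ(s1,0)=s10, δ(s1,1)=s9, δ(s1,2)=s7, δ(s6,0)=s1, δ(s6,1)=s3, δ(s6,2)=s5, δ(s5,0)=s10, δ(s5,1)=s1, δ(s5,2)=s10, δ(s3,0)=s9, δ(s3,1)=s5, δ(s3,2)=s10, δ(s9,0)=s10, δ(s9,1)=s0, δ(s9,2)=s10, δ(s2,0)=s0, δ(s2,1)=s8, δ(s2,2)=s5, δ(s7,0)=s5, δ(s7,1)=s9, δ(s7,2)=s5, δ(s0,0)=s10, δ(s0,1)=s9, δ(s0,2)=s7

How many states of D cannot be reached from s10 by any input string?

4

Starting at s10 and following transitions, the reachable set is {s0, s1, s4, s5, s7, s9, s10}. That leaves s2, s3, s6, s8 unreachable — 4 in total.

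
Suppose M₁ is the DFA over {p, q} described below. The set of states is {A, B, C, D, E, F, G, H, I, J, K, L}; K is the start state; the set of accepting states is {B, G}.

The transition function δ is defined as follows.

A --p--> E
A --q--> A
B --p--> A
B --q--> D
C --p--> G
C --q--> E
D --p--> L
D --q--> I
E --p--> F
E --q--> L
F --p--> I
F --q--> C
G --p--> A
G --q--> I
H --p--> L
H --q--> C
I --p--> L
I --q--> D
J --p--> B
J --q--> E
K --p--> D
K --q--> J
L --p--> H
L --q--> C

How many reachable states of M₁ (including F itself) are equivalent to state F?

Every state is reachable, so we keep all 12.
Start with accepting vs non-accepting: {B,G} | {A,C,D,E,F,H,I,J,K,L}.
Split {A,C,D,E,F,H,I,J,K,L} by δ(·,p) → {A,D,E,F,H,I,K,L} and {C,J}.
On input q, block {A,D,E,F,H,I,K,L} splits into {A,D,E,I} and {F,H,K,L}.
Refine {A,D,E,I} on symbol p: members go to different blocks, giving {D,E,I} and {A}.
On input q, block {D,E,I} splits into {D,I} and {E}.
On input p, block {F,H,K,L} splits into {F,K} and {H,L}.
Stable partition: {B,G} | {D,I} | {C,J} | {F,K} | {A} | {E} | {H,L} — 7 equivalence classes.
State F belongs to the block {F,K}, which has 2 states.

2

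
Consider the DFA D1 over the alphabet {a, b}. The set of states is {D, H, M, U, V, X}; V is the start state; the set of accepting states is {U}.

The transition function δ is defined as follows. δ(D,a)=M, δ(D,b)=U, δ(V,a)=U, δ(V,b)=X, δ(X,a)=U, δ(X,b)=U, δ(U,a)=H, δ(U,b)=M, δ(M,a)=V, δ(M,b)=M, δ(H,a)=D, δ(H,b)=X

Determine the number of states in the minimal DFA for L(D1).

6

Start with accepting vs non-accepting: {U} | {D,H,M,V,X}.
On input a, block {D,H,M,V,X} splits into {D,H,M} and {V,X}.
Split {D,H,M} by δ(·,a) → {D,H} and {M}.
Refine {D,H} on symbol a: members go to different blocks, giving {D} and {H}.
Refine {V,X} on symbol b: members go to different blocks, giving {V} and {X}.
No further refinement is possible. Final partition (6 blocks): {U} | {D} | {V} | {M} | {H} | {X}.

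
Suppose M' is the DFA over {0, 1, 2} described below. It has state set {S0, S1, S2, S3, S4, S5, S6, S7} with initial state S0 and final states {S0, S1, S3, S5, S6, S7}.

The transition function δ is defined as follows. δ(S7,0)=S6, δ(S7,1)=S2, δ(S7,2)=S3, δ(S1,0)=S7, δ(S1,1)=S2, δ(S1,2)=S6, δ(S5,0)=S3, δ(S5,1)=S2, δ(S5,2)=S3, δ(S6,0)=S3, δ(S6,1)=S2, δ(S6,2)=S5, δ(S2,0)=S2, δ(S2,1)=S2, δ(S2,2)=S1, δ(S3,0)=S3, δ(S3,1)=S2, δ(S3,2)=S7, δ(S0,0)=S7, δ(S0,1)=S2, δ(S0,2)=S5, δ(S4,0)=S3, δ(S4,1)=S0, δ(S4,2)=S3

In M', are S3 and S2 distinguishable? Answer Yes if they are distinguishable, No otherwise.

First remove the unreachable states {S4}; 7 states remain.
P0 = {S0,S1,S3,S5,S6,S7} | {S2}.
Stable partition: {S0,S1,S3,S5,S6,S7} | {S2} — 2 equivalence classes.
S3 and S2 end up in different blocks, so they are distinguishable. For instance, the string 'ε' is accepted from only S3.

Yes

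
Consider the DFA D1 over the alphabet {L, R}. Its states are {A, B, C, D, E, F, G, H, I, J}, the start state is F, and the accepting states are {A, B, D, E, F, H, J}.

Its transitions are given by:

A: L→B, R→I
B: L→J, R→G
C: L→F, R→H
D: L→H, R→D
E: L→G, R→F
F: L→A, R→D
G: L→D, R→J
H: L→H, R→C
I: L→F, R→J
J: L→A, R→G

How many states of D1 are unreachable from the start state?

1

Starting at F and following transitions, the reachable set is {A, B, C, D, F, G, H, I, J}. That leaves E unreachable — 1 in total.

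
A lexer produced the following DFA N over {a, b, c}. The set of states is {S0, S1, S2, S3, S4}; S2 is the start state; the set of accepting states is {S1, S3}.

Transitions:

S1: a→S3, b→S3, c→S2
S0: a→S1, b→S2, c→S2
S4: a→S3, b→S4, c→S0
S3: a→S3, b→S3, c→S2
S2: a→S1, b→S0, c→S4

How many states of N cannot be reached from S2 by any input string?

Exploring from S2, all states are eventually visited, so none are unreachable.

0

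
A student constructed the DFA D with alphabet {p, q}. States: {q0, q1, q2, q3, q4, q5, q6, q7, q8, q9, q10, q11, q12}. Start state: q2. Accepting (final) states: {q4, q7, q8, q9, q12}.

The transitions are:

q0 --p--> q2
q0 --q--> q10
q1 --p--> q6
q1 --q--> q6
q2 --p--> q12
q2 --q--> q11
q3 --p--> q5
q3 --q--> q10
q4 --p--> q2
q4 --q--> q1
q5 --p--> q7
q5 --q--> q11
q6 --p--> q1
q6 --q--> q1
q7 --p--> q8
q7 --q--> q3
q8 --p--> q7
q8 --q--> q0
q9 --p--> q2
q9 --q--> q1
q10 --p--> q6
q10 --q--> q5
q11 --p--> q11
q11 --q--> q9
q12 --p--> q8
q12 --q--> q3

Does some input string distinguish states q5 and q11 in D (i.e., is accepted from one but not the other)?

Yes

States {q4} cannot be reached from the start state, so discard them.
Start with accepting vs non-accepting: {q7,q8,q9,q12} | {q0,q1,q2,q3,q5,q6,q10,q11}.
On input p, block {q7,q8,q9,q12} splits into {q7,q8,q12} and {q9}.
On input p, block {q0,q1,q2,q3,q5,q6,q10,q11} splits into {q0,q1,q3,q6,q10,q11} and {q2,q5}.
Refine {q0,q1,q3,q6,q10,q11} on symbol p: members go to different blocks, giving {q1,q6,q10,q11} and {q0,q3}.
Refine {q1,q6,q10,q11} on symbol q: members go to different blocks, giving {q1,q6} and {q10} and {q11}.
The partition is now stable with 7 blocks: {q7,q8,q12} | {q1,q6} | {q9} | {q2,q5} | {q0,q3} | {q10} | {q11}.
q5 and q11 end up in different blocks, so they are distinguishable. For instance, the string 'p' is accepted from only q5.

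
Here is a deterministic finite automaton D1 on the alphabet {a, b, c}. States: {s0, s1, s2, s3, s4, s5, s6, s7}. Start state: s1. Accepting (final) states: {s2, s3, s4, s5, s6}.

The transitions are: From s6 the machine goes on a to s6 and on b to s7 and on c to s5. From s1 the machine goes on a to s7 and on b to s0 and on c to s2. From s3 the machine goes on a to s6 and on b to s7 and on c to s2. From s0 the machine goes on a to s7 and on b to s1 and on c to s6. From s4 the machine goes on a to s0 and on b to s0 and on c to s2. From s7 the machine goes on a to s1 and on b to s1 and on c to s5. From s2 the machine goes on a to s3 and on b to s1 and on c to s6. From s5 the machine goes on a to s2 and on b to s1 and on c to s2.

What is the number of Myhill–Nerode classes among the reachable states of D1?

States {s4} cannot be reached from the start state, so discard them.
Initial partition by acceptance: {s2,s3,s5,s6} | {s0,s1,s7}.
No further refinement is possible. Final partition (2 blocks): {s2,s3,s5,s6} | {s0,s1,s7}.

2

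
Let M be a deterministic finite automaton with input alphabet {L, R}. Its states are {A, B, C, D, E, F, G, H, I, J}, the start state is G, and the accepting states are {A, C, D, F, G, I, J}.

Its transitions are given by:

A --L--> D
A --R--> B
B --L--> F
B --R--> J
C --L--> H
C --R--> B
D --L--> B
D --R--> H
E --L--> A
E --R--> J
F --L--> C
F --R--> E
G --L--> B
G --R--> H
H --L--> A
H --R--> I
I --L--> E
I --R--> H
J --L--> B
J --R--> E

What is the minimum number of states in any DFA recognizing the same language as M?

Start with accepting vs non-accepting: {A,C,D,F,G,I,J} | {B,E,H}.
Refine {A,C,D,F,G,I,J} on symbol L: members go to different blocks, giving {C,D,G,I,J} and {A,F}.
The partition is now stable with 3 blocks: {C,D,G,I,J} | {B,E,H} | {A,F}.

3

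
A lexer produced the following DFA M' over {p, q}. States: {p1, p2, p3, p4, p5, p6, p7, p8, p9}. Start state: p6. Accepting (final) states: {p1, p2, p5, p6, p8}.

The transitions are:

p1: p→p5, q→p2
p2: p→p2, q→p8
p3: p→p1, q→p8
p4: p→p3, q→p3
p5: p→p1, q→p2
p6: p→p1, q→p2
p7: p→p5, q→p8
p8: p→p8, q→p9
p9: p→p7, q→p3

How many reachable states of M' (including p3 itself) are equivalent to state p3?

2

Reachable states from the start: {p1,p2,p3,p5,p6,p7,p8,p9}. Unreachable: {p4} — drop them.
P0 = {p1,p2,p5,p6,p8} | {p3,p7,p9}.
On input q, block {p1,p2,p5,p6,p8} splits into {p1,p2,p5,p6} and {p8}.
Refine {p1,p2,p5,p6} on symbol q: members go to different blocks, giving {p1,p5,p6} and {p2}.
Refine {p3,p7,p9} on symbol p: members go to different blocks, giving {p3,p7} and {p9}.
Stable partition: {p1,p5,p6} | {p3,p7} | {p8} | {p2} | {p9} — 5 equivalence classes.
State p3 belongs to the block {p3,p7}, which has 2 states.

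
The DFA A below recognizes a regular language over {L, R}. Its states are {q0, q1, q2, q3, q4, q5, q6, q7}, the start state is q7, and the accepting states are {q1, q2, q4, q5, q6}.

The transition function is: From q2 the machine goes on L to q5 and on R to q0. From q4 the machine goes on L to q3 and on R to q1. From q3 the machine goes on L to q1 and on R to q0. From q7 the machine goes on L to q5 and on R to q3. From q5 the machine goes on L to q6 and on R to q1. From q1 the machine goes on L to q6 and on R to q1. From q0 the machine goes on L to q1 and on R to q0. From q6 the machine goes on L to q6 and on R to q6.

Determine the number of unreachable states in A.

2

No path from q7 leads to q2, q4; the other 6 states are all reachable.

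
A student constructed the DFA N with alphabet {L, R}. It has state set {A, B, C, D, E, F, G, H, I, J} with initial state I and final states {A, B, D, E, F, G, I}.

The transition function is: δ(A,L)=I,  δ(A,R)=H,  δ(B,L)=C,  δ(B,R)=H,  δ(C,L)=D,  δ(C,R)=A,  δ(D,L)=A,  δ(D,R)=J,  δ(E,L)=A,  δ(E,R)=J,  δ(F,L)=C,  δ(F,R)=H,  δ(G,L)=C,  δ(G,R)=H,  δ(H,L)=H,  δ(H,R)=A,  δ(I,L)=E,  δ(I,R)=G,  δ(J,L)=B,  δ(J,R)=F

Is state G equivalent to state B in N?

Yes

All states are reachable from the start state.
Start with accepting vs non-accepting: {A,B,D,E,F,G,I} | {C,H,J}.
Refine {A,B,D,E,F,G,I} on symbol L: members go to different blocks, giving {A,D,E,I} and {B,F,G}.
Split {A,D,E,I} by δ(·,R) → {A,D,E} and {I}.
Refine {A,D,E} on symbol L: members go to different blocks, giving {D,E} and {A}.
Refine {C,H,J} on symbol L: members go to different blocks, giving {C} and {H} and {J}.
Stable partition: {D,E} | {C} | {B,F,G} | {I} | {A} | {H} | {J} — 7 equivalence classes.
G and B lie in the same block of the stable partition, so they are equivalent — no string distinguishes them.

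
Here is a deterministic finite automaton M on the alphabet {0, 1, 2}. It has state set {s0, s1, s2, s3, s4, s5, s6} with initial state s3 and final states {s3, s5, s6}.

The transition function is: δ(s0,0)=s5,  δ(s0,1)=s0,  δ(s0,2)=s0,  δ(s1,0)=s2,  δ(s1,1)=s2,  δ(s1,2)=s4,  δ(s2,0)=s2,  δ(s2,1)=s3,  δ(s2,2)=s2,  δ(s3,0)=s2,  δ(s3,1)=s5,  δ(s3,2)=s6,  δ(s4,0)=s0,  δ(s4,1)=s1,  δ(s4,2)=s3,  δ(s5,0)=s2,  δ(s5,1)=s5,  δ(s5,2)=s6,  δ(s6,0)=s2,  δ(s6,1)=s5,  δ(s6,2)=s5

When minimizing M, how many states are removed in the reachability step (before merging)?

3

BFS from s3 reaches {s2, s3, s5, s6}; the 3 state(s) s0, s1, s4 are never visited.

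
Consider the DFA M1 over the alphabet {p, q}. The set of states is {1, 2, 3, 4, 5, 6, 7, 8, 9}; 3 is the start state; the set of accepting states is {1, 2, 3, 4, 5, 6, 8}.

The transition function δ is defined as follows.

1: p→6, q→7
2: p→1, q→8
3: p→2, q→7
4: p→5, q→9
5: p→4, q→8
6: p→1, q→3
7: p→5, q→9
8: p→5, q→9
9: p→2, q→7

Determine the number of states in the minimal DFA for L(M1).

3

Every state is reachable, so we keep all 9.
P0 = {1,2,3,4,5,6,8} | {7,9}.
On input q, block {1,2,3,4,5,6,8} splits into {1,3,4,8} and {2,5,6}.
Stable partition: {1,3,4,8} | {7,9} | {2,5,6} — 3 equivalence classes.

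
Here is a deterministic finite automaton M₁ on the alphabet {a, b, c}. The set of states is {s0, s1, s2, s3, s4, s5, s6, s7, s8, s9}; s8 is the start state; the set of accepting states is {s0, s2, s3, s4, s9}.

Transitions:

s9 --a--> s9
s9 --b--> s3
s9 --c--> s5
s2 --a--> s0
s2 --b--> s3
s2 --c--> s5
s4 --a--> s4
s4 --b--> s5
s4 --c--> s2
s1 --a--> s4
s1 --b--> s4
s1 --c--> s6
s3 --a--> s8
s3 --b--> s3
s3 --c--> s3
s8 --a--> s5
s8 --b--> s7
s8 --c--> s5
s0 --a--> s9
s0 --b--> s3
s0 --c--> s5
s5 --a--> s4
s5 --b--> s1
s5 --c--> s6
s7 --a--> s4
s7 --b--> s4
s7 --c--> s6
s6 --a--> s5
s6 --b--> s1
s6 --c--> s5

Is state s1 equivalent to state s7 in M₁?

All states are reachable from the start state.
P0 = {s0,s2,s3,s4,s9} | {s1,s5,s6,s7,s8}.
Split {s0,s2,s3,s4,s9} by δ(·,a) → {s0,s2,s4,s9} and {s3}.
On input b, block {s0,s2,s4,s9} splits into {s0,s2,s9} and {s4}.
Split {s1,s5,s6,s7,s8} by δ(·,a) → {s1,s5,s7} and {s6,s8}.
Refine {s1,s5,s7} on symbol b: members go to different blocks, giving {s1,s7} and {s5}.
The partition is now stable with 6 blocks: {s0,s2,s9} | {s1,s7} | {s3} | {s4} | {s6,s8} | {s5}.
s1 and s7 lie in the same block of the stable partition, so they are equivalent — no string distinguishes them.

Yes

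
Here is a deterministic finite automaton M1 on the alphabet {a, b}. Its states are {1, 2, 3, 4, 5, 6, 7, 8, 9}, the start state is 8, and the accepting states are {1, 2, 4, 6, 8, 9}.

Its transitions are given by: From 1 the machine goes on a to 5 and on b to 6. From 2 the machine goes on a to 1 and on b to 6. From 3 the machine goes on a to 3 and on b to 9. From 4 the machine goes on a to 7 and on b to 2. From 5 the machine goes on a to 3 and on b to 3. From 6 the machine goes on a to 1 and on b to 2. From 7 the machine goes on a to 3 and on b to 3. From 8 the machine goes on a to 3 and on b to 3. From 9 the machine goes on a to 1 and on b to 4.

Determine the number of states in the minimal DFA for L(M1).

Every state is reachable, so we keep all 9.
Start with accepting vs non-accepting: {1,2,4,6,8,9} | {3,5,7}.
Refine {1,2,4,6,8,9} on symbol a: members go to different blocks, giving {1,4,8} and {2,6,9}.
Split {1,4,8} by δ(·,b) → {1,4} and {8}.
On input b, block {3,5,7} splits into {5,7} and {3}.
Split {2,6,9} by δ(·,b) → {2,6} and {9}.
Stable partition: {1,4} | {5,7} | {2,6} | {8} | {3} | {9} — 6 equivalence classes.

6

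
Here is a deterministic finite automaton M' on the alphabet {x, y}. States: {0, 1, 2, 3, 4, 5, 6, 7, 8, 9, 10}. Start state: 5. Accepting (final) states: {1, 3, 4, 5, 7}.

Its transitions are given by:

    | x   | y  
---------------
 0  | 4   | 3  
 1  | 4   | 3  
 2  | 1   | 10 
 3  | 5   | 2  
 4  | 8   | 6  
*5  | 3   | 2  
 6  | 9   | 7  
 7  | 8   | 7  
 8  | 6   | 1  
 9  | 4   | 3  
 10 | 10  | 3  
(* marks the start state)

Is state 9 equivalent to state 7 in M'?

First remove the unreachable states {0}; 10 states remain.
Start with accepting vs non-accepting: {1,3,4,5,7} | {2,6,8,9,10}.
On input x, block {1,3,4,5,7} splits into {1,3,5} and {4,7}.
On input x, block {1,3,5} splits into {3,5} and {1}.
On input x, block {2,6,8,9,10} splits into {6,8,10} and {2} and {9}.
Refine {6,8,10} on symbol x: members go to different blocks, giving {8,10} and {6}.
Split {8,10} by δ(·,x) → {8} and {10}.
On input y, block {4,7} splits into {4} and {7}.
Stable partition: {3,5} | {8} | {4} | {1} | {2} | {9} | {6} | {10} | {7} — 9 equivalence classes.
9 and 7 end up in different blocks, so they are distinguishable. For instance, the string 'ε' is accepted from only 7.

No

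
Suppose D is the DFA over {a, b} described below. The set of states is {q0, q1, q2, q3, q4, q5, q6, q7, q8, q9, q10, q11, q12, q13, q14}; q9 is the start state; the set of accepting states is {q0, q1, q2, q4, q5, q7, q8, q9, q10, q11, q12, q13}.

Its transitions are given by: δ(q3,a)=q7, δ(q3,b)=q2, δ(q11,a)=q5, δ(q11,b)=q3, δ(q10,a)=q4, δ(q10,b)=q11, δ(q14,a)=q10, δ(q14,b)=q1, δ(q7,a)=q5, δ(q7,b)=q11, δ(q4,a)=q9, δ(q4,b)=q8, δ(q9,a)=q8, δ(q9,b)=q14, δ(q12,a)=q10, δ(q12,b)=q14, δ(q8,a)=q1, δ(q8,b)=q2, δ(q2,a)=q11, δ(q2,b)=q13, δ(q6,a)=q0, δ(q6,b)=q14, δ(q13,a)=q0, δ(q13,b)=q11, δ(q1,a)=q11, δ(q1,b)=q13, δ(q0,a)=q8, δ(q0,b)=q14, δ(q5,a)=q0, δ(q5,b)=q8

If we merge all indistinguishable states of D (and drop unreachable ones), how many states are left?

8

First remove the unreachable states {q6,q12}; 13 states remain.
Start with accepting vs non-accepting: {q0,q1,q2,q4,q5,q7,q8,q9,q10,q11,q13} | {q3,q14}.
Split {q0,q1,q2,q4,q5,q7,q8,q9,q10,q11,q13} by δ(·,b) → {q1,q2,q4,q5,q7,q8,q10,q13} and {q0,q9,q11}.
Refine {q1,q2,q4,q5,q7,q8,q10,q13} on symbol a: members go to different blocks, giving {q1,q2,q4,q5,q13} and {q7,q8,q10}.
Refine {q1,q2,q4,q5,q13} on symbol b: members go to different blocks, giving {q1,q2} and {q4,q5} and {q13}.
Split {q0,q9,q11} by δ(·,a) → {q0,q9} and {q11}.
On input a, block {q7,q8,q10} splits into {q7,q10} and {q8}.
Stable partition: {q1,q2} | {q3,q14} | {q0,q9} | {q7,q10} | {q4,q5} | {q13} | {q11} | {q8} — 8 equivalence classes.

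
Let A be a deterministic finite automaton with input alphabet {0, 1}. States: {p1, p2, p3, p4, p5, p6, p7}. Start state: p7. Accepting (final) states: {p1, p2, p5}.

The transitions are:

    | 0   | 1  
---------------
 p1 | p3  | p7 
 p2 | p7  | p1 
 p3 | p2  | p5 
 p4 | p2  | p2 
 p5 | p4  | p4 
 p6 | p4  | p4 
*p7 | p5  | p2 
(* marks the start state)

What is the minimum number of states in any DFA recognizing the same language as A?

States {p6} cannot be reached from the start state, so discard them.
P0 = {p1,p2,p5} | {p3,p4,p7}.
Refine {p1,p2,p5} on symbol 1: members go to different blocks, giving {p1,p5} and {p2}.
Split {p3,p4,p7} by δ(·,0) → {p3,p4} and {p7}.
Split {p1,p5} by δ(·,1) → {p1} and {p5}.
On input 1, block {p3,p4} splits into {p3} and {p4}.
The partition is now stable with 6 blocks: {p1} | {p3} | {p2} | {p7} | {p5} | {p4}.

6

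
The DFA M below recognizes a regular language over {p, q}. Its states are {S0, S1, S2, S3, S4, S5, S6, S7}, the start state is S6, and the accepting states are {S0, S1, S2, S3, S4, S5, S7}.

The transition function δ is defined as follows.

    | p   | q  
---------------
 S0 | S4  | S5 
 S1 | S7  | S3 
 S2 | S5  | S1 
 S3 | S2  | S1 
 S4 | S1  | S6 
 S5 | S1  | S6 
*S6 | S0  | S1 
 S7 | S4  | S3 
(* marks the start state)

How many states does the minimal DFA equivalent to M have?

Every state is reachable, so we keep all 8.
P0 = {S0,S1,S2,S3,S4,S5,S7} | {S6}.
Split {S0,S1,S2,S3,S4,S5,S7} by δ(·,q) → {S0,S1,S2,S3,S7} and {S4,S5}.
Refine {S0,S1,S2,S3,S7} on symbol p: members go to different blocks, giving {S0,S2,S7} and {S1,S3}.
Split {S0,S2,S7} by δ(·,q) → {S2,S7} and {S0}.
No further refinement is possible. Final partition (5 blocks): {S2,S7} | {S6} | {S4,S5} | {S1,S3} | {S0}.

5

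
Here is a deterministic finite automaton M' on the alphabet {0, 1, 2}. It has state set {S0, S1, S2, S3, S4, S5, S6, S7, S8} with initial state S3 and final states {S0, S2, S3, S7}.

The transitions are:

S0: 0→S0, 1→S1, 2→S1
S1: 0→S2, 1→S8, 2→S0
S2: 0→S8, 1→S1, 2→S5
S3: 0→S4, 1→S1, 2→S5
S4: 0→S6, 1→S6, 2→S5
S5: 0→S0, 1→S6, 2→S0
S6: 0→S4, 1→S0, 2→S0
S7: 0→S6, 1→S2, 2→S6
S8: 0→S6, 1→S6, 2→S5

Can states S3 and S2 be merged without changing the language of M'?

Yes

First remove the unreachable states {S7}; 8 states remain.
Start with accepting vs non-accepting: {S0,S2,S3} | {S1,S4,S5,S6,S8}.
Refine {S0,S2,S3} on symbol 0: members go to different blocks, giving {S2,S3} and {S0}.
Refine {S1,S4,S5,S6,S8} on symbol 0: members go to different blocks, giving {S4,S6,S8} and {S1} and {S5}.
Split {S4,S6,S8} by δ(·,1) → {S4,S8} and {S6}.
No further refinement is possible. Final partition (6 blocks): {S2,S3} | {S4,S8} | {S0} | {S1} | {S5} | {S6}.
S3 and S2 lie in the same block of the stable partition, so they are equivalent — no string distinguishes them.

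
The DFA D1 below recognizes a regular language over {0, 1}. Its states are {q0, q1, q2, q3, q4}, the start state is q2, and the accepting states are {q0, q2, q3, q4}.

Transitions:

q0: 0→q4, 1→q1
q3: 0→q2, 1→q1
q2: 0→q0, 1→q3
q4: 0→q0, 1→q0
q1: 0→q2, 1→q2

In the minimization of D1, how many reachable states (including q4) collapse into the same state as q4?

Start with accepting vs non-accepting: {q0,q2,q3,q4} | {q1}.
Refine {q0,q2,q3,q4} on symbol 1: members go to different blocks, giving {q0,q3} and {q2,q4}.
Stable partition: {q0,q3} | {q1} | {q2,q4} — 3 equivalence classes.
The equivalence class containing q4 is {q2,q4}, of size 2.

2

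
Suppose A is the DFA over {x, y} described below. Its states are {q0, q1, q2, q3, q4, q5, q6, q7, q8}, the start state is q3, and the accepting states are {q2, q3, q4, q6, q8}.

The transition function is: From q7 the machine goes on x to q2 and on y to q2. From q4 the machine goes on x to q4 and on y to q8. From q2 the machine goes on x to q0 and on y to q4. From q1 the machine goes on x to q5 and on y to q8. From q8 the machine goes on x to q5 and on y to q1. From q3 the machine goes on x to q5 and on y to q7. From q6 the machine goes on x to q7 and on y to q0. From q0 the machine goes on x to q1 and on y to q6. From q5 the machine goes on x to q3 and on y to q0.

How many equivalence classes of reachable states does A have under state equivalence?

P0 = {q2,q3,q4,q6,q8} | {q0,q1,q5,q7}.
Split {q2,q3,q4,q6,q8} by δ(·,x) → {q2,q3,q6,q8} and {q4}.
Refine {q2,q3,q6,q8} on symbol y: members go to different blocks, giving {q3,q6,q8} and {q2}.
On input x, block {q0,q1,q5,q7} splits into {q0,q1} and {q5} and {q7}.
Refine {q3,q6,q8} on symbol x: members go to different blocks, giving {q3,q8} and {q6}.
Split {q3,q8} by δ(·,y) → {q3} and {q8}.
Split {q0,q1} by δ(·,x) → {q0} and {q1}.
Stable partition: {q3} | {q0} | {q4} | {q2} | {q5} | {q7} | {q6} | {q8} | {q1} — 9 equivalence classes.

9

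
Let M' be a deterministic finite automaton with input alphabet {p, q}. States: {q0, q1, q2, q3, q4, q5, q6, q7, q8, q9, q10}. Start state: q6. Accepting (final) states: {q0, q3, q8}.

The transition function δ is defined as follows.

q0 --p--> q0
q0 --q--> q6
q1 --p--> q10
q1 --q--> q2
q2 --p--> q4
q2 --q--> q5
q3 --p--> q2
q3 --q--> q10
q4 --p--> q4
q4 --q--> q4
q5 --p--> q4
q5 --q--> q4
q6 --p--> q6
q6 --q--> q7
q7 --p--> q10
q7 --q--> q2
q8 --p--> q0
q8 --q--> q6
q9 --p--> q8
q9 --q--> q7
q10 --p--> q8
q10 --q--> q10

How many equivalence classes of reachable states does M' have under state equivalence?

First remove the unreachable states {q1,q3,q9}; 8 states remain.
Start with accepting vs non-accepting: {q0,q8} | {q2,q4,q5,q6,q7,q10}.
Split {q2,q4,q5,q6,q7,q10} by δ(·,p) → {q2,q4,q5,q6,q7} and {q10}.
Refine {q2,q4,q5,q6,q7} on symbol p: members go to different blocks, giving {q2,q4,q5,q6} and {q7}.
Split {q2,q4,q5,q6} by δ(·,q) → {q2,q4,q5} and {q6}.
Stable partition: {q0,q8} | {q2,q4,q5} | {q10} | {q7} | {q6} — 5 equivalence classes.

5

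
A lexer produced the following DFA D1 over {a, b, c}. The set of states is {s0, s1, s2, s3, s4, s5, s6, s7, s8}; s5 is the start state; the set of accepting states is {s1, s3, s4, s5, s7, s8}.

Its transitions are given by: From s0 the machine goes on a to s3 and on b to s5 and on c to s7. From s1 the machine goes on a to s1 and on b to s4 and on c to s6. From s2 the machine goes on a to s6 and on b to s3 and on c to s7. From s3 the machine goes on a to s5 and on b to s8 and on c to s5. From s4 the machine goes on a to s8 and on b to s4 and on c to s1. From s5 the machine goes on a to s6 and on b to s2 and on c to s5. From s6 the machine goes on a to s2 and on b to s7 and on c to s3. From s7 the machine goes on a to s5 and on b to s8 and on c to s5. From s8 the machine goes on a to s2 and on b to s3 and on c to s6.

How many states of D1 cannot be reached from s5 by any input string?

3

No path from s5 leads to s0, s1, s4; the other 6 states are all reachable.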